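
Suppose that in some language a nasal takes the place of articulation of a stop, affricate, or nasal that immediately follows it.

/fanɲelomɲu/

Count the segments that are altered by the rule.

2

/n/ before /ɲ/ (palatal) → [ɲ]
/m/ before /ɲ/ (palatal) → [ɲ]
2 segments change.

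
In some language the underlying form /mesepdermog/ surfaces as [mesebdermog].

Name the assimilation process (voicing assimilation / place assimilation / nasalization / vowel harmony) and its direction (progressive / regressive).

/p/→[b].
Each target copies a feature from the following segment, so the direction is regressive.

voicing assimilation, regressive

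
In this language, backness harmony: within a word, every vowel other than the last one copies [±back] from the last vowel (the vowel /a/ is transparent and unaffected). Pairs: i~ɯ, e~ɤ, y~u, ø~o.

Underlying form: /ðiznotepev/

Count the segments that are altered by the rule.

/o/ harmonizes with /e/ ([-back]) → [ø]
1 segment changes.

1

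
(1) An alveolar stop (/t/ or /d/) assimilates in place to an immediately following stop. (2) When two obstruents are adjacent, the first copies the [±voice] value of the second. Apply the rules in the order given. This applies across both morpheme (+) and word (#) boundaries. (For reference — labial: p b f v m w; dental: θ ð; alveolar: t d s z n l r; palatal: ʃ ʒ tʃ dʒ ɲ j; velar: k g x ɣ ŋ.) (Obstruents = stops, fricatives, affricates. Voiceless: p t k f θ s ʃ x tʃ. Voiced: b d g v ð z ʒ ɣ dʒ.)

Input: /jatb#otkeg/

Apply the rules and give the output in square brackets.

Rule 1: /t/ before /b/ (labial) → [p]
Rule 1: /t/ before /k/ (velar) → [k]
After rule 1: japb#okkeg
Rule 2: /p/ before /b/ (voiced) → [b]

[jabb#okkeg]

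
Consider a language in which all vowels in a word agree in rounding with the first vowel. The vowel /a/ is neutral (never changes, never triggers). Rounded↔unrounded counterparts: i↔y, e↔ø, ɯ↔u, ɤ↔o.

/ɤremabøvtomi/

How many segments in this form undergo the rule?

/ø/ harmonizes with /ɤ/ ([-round]) → [e]
/o/ harmonizes with /ɤ/ ([-round]) → [ɤ]
2 segments change.

2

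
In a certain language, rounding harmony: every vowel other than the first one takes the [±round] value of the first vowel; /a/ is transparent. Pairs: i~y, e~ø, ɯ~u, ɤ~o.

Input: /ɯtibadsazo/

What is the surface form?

/o/ harmonizes with /ɯ/ ([-round]) → [ɤ]

[ɯtibadsazɤ]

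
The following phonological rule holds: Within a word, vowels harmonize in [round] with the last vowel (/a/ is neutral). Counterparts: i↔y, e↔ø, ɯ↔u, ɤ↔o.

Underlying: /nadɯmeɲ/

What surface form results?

no segment meets the rule's conditions; no change.

[nadɯmeɲ]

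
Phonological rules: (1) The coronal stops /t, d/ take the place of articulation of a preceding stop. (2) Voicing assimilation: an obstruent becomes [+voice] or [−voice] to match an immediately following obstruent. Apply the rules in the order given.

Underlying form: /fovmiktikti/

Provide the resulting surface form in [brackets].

Rule 1: /t/ after /k/ (velar) → [k]
Rule 1: /t/ after /k/ (velar) → [k]
After rule 1: fovmikkikki
Rule 2: no segment meets the rule's conditions; no change.

[fovmikkikki]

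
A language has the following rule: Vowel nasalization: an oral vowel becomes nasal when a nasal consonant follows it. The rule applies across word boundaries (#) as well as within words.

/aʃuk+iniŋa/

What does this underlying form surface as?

/i/ before nasal /n/ → [ĩ]
/i/ before nasal /ŋ/ → [ĩ]

[aʃuk+ĩnĩŋa]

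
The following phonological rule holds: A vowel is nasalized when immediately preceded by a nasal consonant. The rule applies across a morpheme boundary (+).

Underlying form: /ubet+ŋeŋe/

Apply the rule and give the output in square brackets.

[ubet+ŋẽŋẽ]

/e/ after nasal /ŋ/ → [ẽ]
/e/ after nasal /ŋ/ → [ẽ]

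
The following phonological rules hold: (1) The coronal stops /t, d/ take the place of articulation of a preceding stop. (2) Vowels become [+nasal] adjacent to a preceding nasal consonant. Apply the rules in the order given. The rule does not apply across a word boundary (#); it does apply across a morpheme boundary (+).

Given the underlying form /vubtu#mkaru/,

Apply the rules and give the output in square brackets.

Rule 1: /t/ after /b/ (labial) → [p]
After rule 1: vubpu#mkaru
Rule 2: no segment meets the rule's conditions; no change.

[vubpu#mkaru]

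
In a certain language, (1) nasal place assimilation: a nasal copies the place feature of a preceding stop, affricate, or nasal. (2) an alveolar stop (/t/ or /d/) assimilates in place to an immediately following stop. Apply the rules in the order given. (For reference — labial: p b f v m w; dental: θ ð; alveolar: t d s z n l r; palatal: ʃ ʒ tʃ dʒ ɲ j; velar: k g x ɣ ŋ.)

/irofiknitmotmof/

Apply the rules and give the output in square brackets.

Rule 1: /n/ after /k/ (velar) → [ŋ]
Rule 1: /m/ after /t/ (alveolar) → [n]
Rule 1: /m/ after /t/ (alveolar) → [n]
After rule 1: irofikŋitnotnof
Rule 2: no segment meets the rule's conditions; no change.

[irofikŋitnotnof]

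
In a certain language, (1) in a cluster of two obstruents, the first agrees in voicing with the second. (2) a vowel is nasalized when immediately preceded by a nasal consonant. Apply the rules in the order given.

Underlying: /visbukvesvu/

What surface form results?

[vizbugvezvu]

Rule 1: /s/ before /b/ (voiced) → [z]
Rule 1: /k/ before /v/ (voiced) → [g]
Rule 1: /s/ before /v/ (voiced) → [z]
After rule 1: vizbugvezvu
Rule 2: no segment meets the rule's conditions; no change.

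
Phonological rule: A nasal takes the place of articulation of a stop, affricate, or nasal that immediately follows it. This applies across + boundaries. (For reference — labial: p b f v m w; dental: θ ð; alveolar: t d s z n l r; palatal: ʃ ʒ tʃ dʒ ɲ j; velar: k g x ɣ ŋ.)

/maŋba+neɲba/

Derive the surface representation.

[mamba+nemba]

/ŋ/ before /b/ (labial) → [m]
/ɲ/ before /b/ (labial) → [m]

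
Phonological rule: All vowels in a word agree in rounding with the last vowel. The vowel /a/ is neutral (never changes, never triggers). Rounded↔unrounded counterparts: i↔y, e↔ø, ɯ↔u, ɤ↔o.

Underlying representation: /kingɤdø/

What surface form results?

[kyngodø]

/i/ harmonizes with /ø/ ([+round]) → [y]
/ɤ/ harmonizes with /ø/ ([+round]) → [o]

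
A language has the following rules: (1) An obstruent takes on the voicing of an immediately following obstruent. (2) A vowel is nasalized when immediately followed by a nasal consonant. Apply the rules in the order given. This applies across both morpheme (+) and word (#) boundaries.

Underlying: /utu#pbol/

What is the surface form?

Rule 1: /p/ before /b/ (voiced) → [b]
After rule 1: utu#bbol
Rule 2: no segment meets the rule's conditions; no change.

[utu#bbol]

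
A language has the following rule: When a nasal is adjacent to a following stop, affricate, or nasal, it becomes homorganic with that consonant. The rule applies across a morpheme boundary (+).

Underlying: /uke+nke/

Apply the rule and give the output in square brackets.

/n/ before /k/ (velar) → [ŋ]

[uke+ŋke]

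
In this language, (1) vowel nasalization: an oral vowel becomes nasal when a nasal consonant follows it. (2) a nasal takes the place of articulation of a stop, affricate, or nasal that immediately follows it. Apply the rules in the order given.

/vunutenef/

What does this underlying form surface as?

Rule 1: /u/ before nasal /n/ → [ũ]
Rule 1: /e/ before nasal /n/ → [ẽ]
After rule 1: vũnutẽnef
Rule 2: no segment meets the rule's conditions; no change.

[vũnutẽnef]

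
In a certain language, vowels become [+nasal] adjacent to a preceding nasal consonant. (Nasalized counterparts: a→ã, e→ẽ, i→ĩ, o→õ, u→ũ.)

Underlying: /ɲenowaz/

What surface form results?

[ɲẽnõwaz]

/e/ after nasal /ɲ/ → [ẽ]
/o/ after nasal /n/ → [õ]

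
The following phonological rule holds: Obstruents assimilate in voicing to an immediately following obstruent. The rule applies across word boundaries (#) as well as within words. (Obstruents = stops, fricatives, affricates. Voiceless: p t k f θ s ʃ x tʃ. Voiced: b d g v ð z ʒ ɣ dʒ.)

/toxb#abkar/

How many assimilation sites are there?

2

/x/ before /b/ (voiced) → [ɣ]
/b/ before /k/ (voiceless) → [p]
2 segments change.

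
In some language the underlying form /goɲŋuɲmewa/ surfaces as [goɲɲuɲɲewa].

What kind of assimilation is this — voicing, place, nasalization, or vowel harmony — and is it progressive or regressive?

/ŋ/→[ɲ] /m/→[ɲ].
Each target copies a feature from the preceding segment, so the direction is progressive.

place assimilation, progressive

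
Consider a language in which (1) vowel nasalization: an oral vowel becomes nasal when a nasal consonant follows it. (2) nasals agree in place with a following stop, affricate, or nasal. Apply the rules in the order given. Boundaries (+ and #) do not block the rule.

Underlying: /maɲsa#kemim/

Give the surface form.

Rule 1: /a/ before nasal /ɲ/ → [ã]
Rule 1: /e/ before nasal /m/ → [ẽ]
Rule 1: /i/ before nasal /m/ → [ĩ]
After rule 1: mãɲsa#kẽmĩm
Rule 2: no segment meets the rule's conditions; no change.

[mãɲsa#kẽmĩm]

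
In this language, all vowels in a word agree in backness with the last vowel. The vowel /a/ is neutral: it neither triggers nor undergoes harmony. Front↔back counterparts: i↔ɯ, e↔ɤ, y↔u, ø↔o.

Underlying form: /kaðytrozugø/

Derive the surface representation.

/o/ harmonizes with /ø/ ([-back]) → [ø]
/u/ harmonizes with /ø/ ([-back]) → [y]

[kaðytrøzygø]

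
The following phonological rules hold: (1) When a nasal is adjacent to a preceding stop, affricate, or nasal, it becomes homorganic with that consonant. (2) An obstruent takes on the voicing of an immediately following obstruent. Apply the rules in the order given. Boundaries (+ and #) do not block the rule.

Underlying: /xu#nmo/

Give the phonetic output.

[xu#nno]

Rule 1: /m/ after /n/ (alveolar) → [n]
After rule 1: xu#nno
Rule 2: no segment meets the rule's conditions; no change.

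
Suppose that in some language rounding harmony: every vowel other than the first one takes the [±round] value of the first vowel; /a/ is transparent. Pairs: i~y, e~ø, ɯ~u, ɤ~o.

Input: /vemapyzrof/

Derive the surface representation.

[vemapizrɤf]

/y/ harmonizes with /e/ ([-round]) → [i]
/o/ harmonizes with /e/ ([-round]) → [ɤ]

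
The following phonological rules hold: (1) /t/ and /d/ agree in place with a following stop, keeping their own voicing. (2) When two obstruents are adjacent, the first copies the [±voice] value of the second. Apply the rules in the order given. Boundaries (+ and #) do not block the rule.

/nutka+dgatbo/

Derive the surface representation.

[nukka+ggabbo]

Rule 1: /t/ before /k/ (velar) → [k]
Rule 1: /d/ before /g/ (velar) → [g]
Rule 1: /t/ before /b/ (labial) → [p]
After rule 1: nukka+ggapbo
Rule 2: /p/ before /b/ (voiced) → [b]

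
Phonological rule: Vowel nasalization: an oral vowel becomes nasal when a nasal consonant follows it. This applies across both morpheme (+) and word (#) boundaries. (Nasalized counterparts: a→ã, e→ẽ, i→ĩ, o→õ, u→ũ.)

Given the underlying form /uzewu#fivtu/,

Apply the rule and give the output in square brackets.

[uzewu#fivtu]

no segment meets the rule's conditions; no change.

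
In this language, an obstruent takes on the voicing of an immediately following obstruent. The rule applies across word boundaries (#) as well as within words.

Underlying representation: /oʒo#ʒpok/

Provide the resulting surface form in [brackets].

/ʒ/ before /p/ (voiceless) → [ʃ]

[oʒo#ʃpok]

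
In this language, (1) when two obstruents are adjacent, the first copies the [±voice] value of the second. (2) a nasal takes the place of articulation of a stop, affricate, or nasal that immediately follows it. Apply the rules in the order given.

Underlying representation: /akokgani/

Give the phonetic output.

Rule 1: /k/ before /g/ (voiced) → [g]
After rule 1: akoggani
Rule 2: no segment meets the rule's conditions; no change.

[akoggani]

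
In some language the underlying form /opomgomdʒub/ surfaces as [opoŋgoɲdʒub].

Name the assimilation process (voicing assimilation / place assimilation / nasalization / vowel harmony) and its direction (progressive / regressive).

/m/→[ŋ] /m/→[ɲ].
Each target copies a feature from the following segment, so the direction is regressive.

place assimilation, regressive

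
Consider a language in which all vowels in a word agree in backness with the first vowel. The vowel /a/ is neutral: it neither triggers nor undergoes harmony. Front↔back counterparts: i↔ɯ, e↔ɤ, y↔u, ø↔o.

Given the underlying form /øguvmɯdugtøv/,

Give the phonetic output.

/u/ harmonizes with /ø/ ([-back]) → [y]
/ɯ/ harmonizes with /ø/ ([-back]) → [i]
/u/ harmonizes with /ø/ ([-back]) → [y]

[øgyvmidygtøv]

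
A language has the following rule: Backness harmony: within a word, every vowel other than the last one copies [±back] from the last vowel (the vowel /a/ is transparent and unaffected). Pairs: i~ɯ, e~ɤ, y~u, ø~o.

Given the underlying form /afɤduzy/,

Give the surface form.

/ɤ/ harmonizes with /y/ ([-back]) → [e]
/u/ harmonizes with /y/ ([-back]) → [y]

[afedyzy]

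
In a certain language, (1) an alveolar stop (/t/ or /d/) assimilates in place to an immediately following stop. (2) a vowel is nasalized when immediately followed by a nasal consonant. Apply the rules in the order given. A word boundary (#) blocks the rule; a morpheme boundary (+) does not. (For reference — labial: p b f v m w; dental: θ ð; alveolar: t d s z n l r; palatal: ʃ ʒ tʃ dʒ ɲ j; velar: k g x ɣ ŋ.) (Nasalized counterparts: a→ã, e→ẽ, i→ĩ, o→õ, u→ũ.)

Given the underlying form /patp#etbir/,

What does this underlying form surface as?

Rule 1: /t/ before /p/ (labial) → [p]
Rule 1: /t/ before /b/ (labial) → [p]
After rule 1: papp#epbir
Rule 2: no segment meets the rule's conditions; no change.

[papp#epbir]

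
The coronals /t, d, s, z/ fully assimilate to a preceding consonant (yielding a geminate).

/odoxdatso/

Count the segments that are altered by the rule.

2

/d/ after /x/ → [x] (total assimilation)
/s/ after /t/ → [t] (total assimilation)
2 segments change.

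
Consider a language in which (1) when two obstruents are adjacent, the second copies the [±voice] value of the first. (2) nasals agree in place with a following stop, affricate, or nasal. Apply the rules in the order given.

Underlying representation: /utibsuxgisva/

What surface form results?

Rule 1: /s/ after /b/ (voiced) → [z]
Rule 1: /g/ after /x/ (voiceless) → [k]
Rule 1: /v/ after /s/ (voiceless) → [f]
After rule 1: utibzuxkisfa
Rule 2: no segment meets the rule's conditions; no change.

[utibzuxkisfa]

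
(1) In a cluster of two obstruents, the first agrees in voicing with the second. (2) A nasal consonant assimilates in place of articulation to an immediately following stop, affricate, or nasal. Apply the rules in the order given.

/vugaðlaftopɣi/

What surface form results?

[vugaðlaftobɣi]

Rule 1: /p/ before /ɣ/ (voiced) → [b]
After rule 1: vugaðlaftobɣi
Rule 2: no segment meets the rule's conditions; no change.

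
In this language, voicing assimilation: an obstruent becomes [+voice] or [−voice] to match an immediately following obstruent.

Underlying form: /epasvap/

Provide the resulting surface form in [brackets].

[epazvap]

/s/ before /v/ (voiced) → [z]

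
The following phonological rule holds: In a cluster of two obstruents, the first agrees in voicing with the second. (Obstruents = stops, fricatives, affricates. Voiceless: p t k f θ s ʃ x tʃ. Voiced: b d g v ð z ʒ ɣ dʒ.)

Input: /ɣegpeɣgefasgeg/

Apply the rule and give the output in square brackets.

[ɣekpeɣgefazgeg]

/g/ before /p/ (voiceless) → [k]
/s/ before /g/ (voiced) → [z]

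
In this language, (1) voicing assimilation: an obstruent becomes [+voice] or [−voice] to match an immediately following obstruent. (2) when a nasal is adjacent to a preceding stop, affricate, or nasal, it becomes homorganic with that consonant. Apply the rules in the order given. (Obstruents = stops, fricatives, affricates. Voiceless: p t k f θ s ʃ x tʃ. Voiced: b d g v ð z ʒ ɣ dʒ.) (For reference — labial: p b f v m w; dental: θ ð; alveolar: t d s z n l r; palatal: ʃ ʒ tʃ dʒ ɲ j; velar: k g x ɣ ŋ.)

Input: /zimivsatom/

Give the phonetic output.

Rule 1: /v/ before /s/ (voiceless) → [f]
After rule 1: zimifsatom
Rule 2: no segment meets the rule's conditions; no change.

[zimifsatom]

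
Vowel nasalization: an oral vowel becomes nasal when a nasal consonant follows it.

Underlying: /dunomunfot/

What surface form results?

[dũnõmũnfot]

/u/ before nasal /n/ → [ũ]
/o/ before nasal /m/ → [õ]
/u/ before nasal /n/ → [ũ]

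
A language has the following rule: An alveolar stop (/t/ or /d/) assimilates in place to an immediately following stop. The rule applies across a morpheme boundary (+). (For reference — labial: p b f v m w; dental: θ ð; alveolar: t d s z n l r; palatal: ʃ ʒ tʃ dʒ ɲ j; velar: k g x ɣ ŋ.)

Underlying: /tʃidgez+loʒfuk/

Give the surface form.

/d/ before /g/ (velar) → [g]

[tʃiggez+loʒfuk]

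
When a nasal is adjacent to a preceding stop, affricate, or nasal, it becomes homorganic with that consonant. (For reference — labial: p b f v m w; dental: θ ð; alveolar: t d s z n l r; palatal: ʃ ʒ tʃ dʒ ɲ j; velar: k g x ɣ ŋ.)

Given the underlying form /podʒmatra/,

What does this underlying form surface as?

/m/ after /dʒ/ (palatal) → [ɲ]

[podʒɲatra]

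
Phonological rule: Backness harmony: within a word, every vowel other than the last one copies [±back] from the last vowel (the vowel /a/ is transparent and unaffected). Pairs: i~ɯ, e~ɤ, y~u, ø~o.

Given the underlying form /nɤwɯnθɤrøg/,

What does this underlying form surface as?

[newinθerøg]

/ɤ/ harmonizes with /ø/ ([-back]) → [e]
/ɯ/ harmonizes with /ø/ ([-back]) → [i]
/ɤ/ harmonizes with /ø/ ([-back]) → [e]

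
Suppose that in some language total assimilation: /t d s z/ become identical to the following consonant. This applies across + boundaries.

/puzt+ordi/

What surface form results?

[putt+ordi]

/z/ before /t/ → [t] (total assimilation)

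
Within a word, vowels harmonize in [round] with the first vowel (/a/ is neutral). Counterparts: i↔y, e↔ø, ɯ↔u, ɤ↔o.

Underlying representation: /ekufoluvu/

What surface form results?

[ekɯfɤlɯvɯ]

/u/ harmonizes with /e/ ([-round]) → [ɯ]
/o/ harmonizes with /e/ ([-round]) → [ɤ]
/u/ harmonizes with /e/ ([-round]) → [ɯ]
/u/ harmonizes with /e/ ([-round]) → [ɯ]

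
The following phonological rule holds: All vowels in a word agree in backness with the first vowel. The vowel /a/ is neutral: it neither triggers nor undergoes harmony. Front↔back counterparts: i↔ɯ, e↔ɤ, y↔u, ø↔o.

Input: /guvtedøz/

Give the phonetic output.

/e/ harmonizes with /u/ ([+back]) → [ɤ]
/ø/ harmonizes with /u/ ([+back]) → [o]

[guvtɤdoz]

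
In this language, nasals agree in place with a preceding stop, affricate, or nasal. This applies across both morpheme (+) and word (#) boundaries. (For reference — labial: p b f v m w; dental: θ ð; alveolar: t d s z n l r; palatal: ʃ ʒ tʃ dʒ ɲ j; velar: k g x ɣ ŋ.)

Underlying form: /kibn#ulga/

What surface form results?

/n/ after /b/ (labial) → [m]

[kibm#ulga]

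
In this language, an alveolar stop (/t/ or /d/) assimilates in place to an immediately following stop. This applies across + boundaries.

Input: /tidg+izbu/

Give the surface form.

[tigg+izbu]

/d/ before /g/ (velar) → [g]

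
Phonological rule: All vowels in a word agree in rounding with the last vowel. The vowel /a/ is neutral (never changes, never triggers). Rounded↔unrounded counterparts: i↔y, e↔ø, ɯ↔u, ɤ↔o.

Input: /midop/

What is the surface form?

[mydop]

/i/ harmonizes with /o/ ([+round]) → [y]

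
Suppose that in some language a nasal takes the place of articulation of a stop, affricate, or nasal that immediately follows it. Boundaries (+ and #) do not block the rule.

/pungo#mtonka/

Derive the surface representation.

/n/ before /g/ (velar) → [ŋ]
/m/ before /t/ (alveolar) → [n]
/n/ before /k/ (velar) → [ŋ]

[puŋgo#ntoŋka]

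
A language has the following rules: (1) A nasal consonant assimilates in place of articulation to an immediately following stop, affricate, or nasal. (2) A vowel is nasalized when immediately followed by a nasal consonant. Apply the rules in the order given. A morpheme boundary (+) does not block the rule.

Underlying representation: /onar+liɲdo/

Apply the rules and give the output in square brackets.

Rule 1: /ɲ/ before /d/ (alveolar) → [n]
After rule 1: onar+lindo
Rule 2: /o/ before nasal /n/ → [õ]
Rule 2: /i/ before nasal /n/ → [ĩ]

[õnar+lĩndo]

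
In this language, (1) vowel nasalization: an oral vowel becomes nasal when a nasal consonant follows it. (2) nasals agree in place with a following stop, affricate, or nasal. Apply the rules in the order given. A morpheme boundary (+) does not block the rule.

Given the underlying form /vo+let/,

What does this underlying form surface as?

[vo+let]

Rule 1: no segment meets the rule's conditions; no change.
After rule 1: vo+let
Rule 2: no segment meets the rule's conditions; no change.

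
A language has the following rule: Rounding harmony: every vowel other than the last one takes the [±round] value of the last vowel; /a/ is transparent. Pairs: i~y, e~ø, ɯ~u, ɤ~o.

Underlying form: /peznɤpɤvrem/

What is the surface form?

[peznɤpɤvrem]

no segment meets the rule's conditions; no change.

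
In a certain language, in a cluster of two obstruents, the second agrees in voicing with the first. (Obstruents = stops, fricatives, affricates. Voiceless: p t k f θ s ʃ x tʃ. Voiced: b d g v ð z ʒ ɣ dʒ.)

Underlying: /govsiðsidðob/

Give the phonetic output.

/s/ after /v/ (voiced) → [z]
/s/ after /ð/ (voiced) → [z]

[govziðzidðob]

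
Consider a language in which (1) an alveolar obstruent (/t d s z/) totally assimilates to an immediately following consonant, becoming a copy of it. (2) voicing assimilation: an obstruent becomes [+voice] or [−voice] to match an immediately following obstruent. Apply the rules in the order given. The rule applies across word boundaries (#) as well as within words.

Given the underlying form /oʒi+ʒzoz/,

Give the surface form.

Rule 1: no segment meets the rule's conditions; no change.
After rule 1: oʒi+ʒzoz
Rule 2: no segment meets the rule's conditions; no change.

[oʒi+ʒzoz]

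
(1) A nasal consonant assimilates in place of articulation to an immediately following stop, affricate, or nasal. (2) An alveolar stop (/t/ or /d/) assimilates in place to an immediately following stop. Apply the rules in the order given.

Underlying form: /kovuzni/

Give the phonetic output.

Rule 1: no segment meets the rule's conditions; no change.
After rule 1: kovuzni
Rule 2: no segment meets the rule's conditions; no change.

[kovuzni]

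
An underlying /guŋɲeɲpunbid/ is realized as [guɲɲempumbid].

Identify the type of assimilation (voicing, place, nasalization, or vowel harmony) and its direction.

/ŋ/→[ɲ] /ɲ/→[m] /n/→[m].
Each target copies a feature from the following segment, so the direction is regressive.

place assimilation, regressive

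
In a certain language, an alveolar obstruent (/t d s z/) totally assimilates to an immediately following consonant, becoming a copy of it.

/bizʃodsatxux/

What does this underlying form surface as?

[biʃʃossaxxux]

/z/ before /ʃ/ → [ʃ] (total assimilation)
/d/ before /s/ → [s] (total assimilation)
/t/ before /x/ → [x] (total assimilation)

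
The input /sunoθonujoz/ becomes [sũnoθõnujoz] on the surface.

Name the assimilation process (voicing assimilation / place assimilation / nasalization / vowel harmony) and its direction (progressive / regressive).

/u/→[ũ] /o/→[õ].
Each target copies a feature from the following segment, so the direction is regressive.

nasalization, regressive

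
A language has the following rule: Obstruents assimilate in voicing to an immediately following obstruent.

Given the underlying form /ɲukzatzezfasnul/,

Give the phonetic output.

/k/ before /z/ (voiced) → [g]
/t/ before /z/ (voiced) → [d]
/z/ before /f/ (voiceless) → [s]

[ɲugzadzesfasnul]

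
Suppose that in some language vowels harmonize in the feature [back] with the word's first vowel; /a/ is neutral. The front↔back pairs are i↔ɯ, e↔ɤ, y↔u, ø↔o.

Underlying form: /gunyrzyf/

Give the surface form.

[gunurzuf]

/y/ harmonizes with /u/ ([+back]) → [u]
/y/ harmonizes with /u/ ([+back]) → [u]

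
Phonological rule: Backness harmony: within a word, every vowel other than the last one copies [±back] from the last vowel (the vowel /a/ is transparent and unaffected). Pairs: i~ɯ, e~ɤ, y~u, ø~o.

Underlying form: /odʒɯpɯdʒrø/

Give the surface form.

/o/ harmonizes with /ø/ ([-back]) → [ø]
/ɯ/ harmonizes with /ø/ ([-back]) → [i]
/ɯ/ harmonizes with /ø/ ([-back]) → [i]

[ødʒipidʒrø]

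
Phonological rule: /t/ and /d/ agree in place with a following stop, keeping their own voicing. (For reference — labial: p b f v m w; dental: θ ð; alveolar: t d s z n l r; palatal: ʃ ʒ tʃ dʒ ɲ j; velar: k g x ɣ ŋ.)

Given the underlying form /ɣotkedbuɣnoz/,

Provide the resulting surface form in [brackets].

[ɣokkebbuɣnoz]

/t/ before /k/ (velar) → [k]
/d/ before /b/ (labial) → [b]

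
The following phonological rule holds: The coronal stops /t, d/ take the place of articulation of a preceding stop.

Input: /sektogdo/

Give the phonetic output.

[sekkoggo]

/t/ after /k/ (velar) → [k]
/d/ after /g/ (velar) → [g]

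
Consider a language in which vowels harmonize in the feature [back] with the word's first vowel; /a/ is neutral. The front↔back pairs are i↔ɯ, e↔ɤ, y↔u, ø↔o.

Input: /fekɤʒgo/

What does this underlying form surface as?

[fekeʒgø]

/ɤ/ harmonizes with /e/ ([-back]) → [e]
/o/ harmonizes with /e/ ([-back]) → [ø]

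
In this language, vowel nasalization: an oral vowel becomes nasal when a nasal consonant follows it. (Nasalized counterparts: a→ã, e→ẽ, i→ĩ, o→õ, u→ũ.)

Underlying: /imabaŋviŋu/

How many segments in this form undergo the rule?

3

/i/ before nasal /m/ → [ĩ]
/a/ before nasal /ŋ/ → [ã]
/i/ before nasal /ŋ/ → [ĩ]
3 segments change.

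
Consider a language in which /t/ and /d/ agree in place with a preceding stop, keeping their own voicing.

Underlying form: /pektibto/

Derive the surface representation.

/t/ after /k/ (velar) → [k]
/t/ after /b/ (labial) → [p]

[pekkibpo]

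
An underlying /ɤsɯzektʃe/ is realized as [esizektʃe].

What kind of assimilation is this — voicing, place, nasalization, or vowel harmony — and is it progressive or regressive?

vowel harmony, regressive

/ɤ/→[e] /ɯ/→[i].
Vowels agree with the last vowel, so the harmony is regressive.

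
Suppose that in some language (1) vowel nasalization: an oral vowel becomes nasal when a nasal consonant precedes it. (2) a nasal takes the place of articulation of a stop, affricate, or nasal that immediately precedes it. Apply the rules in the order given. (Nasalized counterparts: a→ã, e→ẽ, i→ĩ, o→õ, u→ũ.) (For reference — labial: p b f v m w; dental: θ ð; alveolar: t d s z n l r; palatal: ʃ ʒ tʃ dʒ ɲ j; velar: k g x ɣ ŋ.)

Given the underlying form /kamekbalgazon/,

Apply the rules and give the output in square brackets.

Rule 1: /e/ after nasal /m/ → [ẽ]
After rule 1: kamẽkbalgazon
Rule 2: no segment meets the rule's conditions; no change.

[kamẽkbalgazon]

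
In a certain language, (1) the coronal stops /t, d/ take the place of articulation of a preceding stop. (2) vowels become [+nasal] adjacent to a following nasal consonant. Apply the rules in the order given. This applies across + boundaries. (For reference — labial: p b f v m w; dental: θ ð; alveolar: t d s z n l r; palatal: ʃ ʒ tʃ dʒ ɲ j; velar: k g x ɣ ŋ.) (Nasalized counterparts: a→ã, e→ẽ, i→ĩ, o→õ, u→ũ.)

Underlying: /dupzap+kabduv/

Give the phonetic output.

Rule 1: /d/ after /b/ (labial) → [b]
After rule 1: dupzap+kabbuv
Rule 2: no segment meets the rule's conditions; no change.

[dupzap+kabbuv]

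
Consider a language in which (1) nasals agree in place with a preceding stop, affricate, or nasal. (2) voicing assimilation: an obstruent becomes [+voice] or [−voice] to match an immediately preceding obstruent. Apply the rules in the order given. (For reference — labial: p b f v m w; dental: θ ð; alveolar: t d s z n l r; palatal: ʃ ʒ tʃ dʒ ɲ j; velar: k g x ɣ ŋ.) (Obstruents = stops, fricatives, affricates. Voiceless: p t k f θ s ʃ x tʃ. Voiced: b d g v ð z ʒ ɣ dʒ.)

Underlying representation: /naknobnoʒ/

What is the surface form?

Rule 1: /n/ after /k/ (velar) → [ŋ]
Rule 1: /n/ after /b/ (labial) → [m]
After rule 1: nakŋobmoʒ
Rule 2: no segment meets the rule's conditions; no change.

[nakŋobmoʒ]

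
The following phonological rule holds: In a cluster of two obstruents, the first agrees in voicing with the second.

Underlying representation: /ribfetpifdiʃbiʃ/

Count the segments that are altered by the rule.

/b/ before /f/ (voiceless) → [p]
/f/ before /d/ (voiced) → [v]
/ʃ/ before /b/ (voiced) → [ʒ]
3 segments change.

3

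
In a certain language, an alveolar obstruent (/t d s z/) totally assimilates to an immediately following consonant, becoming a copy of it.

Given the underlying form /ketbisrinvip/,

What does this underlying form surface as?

[kebbirrinvip]

/t/ before /b/ → [b] (total assimilation)
/s/ before /r/ → [r] (total assimilation)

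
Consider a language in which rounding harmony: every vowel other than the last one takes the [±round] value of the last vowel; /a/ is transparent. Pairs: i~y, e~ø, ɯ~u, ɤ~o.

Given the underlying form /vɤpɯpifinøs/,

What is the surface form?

/ɤ/ harmonizes with /ø/ ([+round]) → [o]
/ɯ/ harmonizes with /ø/ ([+round]) → [u]
/i/ harmonizes with /ø/ ([+round]) → [y]
/i/ harmonizes with /ø/ ([+round]) → [y]

[vopupyfynøs]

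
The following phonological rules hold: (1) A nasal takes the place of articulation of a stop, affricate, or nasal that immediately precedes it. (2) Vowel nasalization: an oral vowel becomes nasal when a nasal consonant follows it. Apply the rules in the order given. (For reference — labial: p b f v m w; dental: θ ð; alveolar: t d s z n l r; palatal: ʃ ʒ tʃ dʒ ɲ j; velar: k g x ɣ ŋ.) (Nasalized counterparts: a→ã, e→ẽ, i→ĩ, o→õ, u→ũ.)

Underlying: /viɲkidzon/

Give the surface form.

[vĩɲkidzõn]

Rule 1: no segment meets the rule's conditions; no change.
After rule 1: viɲkidzon
Rule 2: /i/ before nasal /ɲ/ → [ĩ]
Rule 2: /o/ before nasal /n/ → [õ]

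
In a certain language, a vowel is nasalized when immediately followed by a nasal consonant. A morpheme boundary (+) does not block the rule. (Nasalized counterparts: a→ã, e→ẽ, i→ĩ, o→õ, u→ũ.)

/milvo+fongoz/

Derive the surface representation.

/o/ before nasal /n/ → [õ]

[milvo+fõngoz]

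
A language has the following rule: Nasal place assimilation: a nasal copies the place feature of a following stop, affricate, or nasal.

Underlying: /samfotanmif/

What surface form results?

[samfotammif]

/n/ before /m/ (labial) → [m]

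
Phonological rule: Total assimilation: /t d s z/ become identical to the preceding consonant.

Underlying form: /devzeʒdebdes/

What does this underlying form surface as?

[devveʒʒebbes]

/z/ after /v/ → [v] (total assimilation)
/d/ after /ʒ/ → [ʒ] (total assimilation)
/d/ after /b/ → [b] (total assimilation)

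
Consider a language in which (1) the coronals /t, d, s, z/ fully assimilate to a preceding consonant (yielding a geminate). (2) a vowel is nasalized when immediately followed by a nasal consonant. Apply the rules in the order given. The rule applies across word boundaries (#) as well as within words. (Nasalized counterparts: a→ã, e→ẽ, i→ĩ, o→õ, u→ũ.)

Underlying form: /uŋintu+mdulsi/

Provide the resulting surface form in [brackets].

Rule 1: /t/ after /n/ → [n] (total assimilation)
Rule 1: /d/ after /m/ → [m] (total assimilation)
Rule 1: /s/ after /l/ → [l] (total assimilation)
After rule 1: uŋinnu+mmulli
Rule 2: /u/ before nasal /ŋ/ → [ũ]
Rule 2: /i/ before nasal /n/ → [ĩ]
Rule 2: /u/ before nasal /m/ → [ũ]

[ũŋĩnnũ+mmulli]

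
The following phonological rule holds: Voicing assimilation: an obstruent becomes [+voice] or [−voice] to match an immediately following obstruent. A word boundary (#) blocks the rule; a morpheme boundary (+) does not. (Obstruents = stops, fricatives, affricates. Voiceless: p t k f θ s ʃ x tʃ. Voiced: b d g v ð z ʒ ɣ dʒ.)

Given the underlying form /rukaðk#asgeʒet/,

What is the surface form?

/ð/ before /k/ (voiceless) → [θ]
/s/ before /g/ (voiced) → [z]

[rukaθk#azgeʒet]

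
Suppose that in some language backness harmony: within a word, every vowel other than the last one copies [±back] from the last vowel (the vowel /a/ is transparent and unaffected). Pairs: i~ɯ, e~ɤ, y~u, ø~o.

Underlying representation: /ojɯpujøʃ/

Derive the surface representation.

/o/ harmonizes with /ø/ ([-back]) → [ø]
/ɯ/ harmonizes with /ø/ ([-back]) → [i]
/u/ harmonizes with /ø/ ([-back]) → [y]

[øjipyjøʃ]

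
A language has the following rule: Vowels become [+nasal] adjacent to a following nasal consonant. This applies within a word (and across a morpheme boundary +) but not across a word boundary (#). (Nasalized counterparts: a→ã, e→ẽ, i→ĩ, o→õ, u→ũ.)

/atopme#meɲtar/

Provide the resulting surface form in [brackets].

[atopme#mẽɲtar]

/e/ before nasal /ɲ/ → [ẽ]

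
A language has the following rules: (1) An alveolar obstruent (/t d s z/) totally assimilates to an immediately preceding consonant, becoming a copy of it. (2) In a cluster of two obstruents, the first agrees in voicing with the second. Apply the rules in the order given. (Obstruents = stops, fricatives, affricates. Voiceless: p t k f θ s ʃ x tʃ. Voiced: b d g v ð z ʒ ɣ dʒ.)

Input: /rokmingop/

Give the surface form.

[rokmingop]

Rule 1: no segment meets the rule's conditions; no change.
After rule 1: rokmingop
Rule 2: no segment meets the rule's conditions; no change.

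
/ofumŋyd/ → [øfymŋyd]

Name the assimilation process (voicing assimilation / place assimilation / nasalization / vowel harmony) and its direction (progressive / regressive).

vowel harmony, regressive

/o/→[ø] /u/→[y].
Vowels agree with the last vowel, so the harmony is regressive.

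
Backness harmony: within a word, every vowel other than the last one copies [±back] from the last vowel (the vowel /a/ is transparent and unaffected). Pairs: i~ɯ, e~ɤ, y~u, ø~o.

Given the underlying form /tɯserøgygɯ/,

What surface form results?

[tɯsɤrogugɯ]

/e/ harmonizes with /ɯ/ ([+back]) → [ɤ]
/ø/ harmonizes with /ɯ/ ([+back]) → [o]
/y/ harmonizes with /ɯ/ ([+back]) → [u]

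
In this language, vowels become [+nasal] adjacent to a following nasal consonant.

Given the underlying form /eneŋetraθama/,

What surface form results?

/e/ before nasal /n/ → [ẽ]
/e/ before nasal /ŋ/ → [ẽ]
/a/ before nasal /m/ → [ã]

[ẽnẽŋetraθãma]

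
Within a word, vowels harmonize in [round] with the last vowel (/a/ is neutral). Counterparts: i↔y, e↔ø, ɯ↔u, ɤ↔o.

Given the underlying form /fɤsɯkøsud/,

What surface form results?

/ɤ/ harmonizes with /u/ ([+round]) → [o]
/ɯ/ harmonizes with /u/ ([+round]) → [u]

[fosukøsud]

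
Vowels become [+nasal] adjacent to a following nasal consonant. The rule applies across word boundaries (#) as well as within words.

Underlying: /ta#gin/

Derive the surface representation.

/i/ before nasal /n/ → [ĩ]

[ta#gĩn]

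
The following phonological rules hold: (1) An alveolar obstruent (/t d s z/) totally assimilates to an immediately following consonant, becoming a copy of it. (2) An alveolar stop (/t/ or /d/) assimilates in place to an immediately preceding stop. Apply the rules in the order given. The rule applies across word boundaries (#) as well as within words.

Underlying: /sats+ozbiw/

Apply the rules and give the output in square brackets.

Rule 1: /t/ before /s/ → [s] (total assimilation)
Rule 1: /z/ before /b/ → [b] (total assimilation)
After rule 1: sass+obbiw
Rule 2: no segment meets the rule's conditions; no change.

[sass+obbiw]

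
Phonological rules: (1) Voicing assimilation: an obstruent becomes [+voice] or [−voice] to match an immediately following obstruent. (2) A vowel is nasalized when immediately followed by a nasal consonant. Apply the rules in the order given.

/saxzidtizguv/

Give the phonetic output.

[saɣzittizguv]

Rule 1: /x/ before /z/ (voiced) → [ɣ]
Rule 1: /d/ before /t/ (voiceless) → [t]
After rule 1: saɣzittizguv
Rule 2: no segment meets the rule's conditions; no change.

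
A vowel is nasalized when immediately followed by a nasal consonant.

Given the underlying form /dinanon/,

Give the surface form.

[dĩnãnõn]

/i/ before nasal /n/ → [ĩ]
/a/ before nasal /n/ → [ã]
/o/ before nasal /n/ → [õ]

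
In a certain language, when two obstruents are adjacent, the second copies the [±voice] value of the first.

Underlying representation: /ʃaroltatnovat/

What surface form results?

no segment meets the rule's conditions; no change.

[ʃaroltatnovat]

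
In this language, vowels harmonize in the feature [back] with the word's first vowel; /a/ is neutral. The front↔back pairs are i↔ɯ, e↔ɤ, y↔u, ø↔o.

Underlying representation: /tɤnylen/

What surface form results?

[tɤnulɤn]

/y/ harmonizes with /ɤ/ ([+back]) → [u]
/e/ harmonizes with /ɤ/ ([+back]) → [ɤ]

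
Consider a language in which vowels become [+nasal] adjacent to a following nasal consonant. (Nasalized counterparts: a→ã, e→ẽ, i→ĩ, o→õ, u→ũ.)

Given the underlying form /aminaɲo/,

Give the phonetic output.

[ãmĩnãɲo]

/a/ before nasal /m/ → [ã]
/i/ before nasal /n/ → [ĩ]
/a/ before nasal /ɲ/ → [ã]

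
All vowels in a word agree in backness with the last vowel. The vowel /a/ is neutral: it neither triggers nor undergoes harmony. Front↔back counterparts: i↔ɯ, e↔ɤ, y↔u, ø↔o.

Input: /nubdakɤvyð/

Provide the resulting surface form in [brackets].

[nybdakevyð]

/u/ harmonizes with /y/ ([-back]) → [y]
/ɤ/ harmonizes with /y/ ([-back]) → [e]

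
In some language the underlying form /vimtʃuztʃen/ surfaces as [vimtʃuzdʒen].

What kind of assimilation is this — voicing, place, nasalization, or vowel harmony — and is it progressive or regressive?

/tʃ/→[dʒ].
Each target copies a feature from the preceding segment, so the direction is progressive.

voicing assimilation, progressive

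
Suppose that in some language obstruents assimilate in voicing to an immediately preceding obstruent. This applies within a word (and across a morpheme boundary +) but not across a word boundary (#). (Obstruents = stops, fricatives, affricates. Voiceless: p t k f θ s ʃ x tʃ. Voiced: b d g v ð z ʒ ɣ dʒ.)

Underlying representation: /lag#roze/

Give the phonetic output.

[lag#roze]

no segment meets the rule's conditions; no change.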